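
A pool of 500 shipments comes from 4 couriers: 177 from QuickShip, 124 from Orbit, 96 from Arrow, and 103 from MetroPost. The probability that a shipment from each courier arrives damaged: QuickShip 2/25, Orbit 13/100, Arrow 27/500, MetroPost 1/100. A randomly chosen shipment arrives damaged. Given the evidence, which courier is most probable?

Orbit

Unnormalized posteriors (prior × likelihood):
  QuickShip: 0.354 × 0.08 = 0.02832
  Orbit: 0.248 × 0.13 = 0.03224
  Arrow: 0.192 × 0.054 = 0.010368
  MetroPost: 0.206 × 0.01 = 0.00206
Sum = 0.072988.
Largest term belongs to Orbit, so Orbit is most probable.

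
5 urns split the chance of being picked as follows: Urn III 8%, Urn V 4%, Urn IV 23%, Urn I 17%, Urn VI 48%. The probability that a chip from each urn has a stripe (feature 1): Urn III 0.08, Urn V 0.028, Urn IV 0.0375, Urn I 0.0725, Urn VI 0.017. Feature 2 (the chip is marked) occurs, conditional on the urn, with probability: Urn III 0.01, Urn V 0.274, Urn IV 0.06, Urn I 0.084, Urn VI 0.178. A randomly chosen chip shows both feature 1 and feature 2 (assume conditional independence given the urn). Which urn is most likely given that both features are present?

Urn VI

Unnormalized posteriors (prior × likelihood):
  Urn III: 0.08 × 0.08 × 0.01 = 0.000064
  Urn V: 0.04 × 0.028 × 0.274 = 0.00030688
  Urn IV: 0.23 × 0.0375 × 0.06 = 0.0005175
  Urn I: 0.17 × 0.0725 × 0.084 = 0.0010353
  Urn VI: 0.48 × 0.017 × 0.178 = 0.00145248
Sum = 0.00337616.
Largest term belongs to Urn VI, so Urn VI is most probable.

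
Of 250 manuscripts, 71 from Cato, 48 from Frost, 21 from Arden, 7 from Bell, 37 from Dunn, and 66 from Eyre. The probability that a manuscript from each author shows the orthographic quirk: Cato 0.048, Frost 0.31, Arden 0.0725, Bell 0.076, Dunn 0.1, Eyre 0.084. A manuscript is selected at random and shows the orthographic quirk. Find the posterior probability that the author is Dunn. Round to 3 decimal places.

Unnormalized posteriors (prior × likelihood):
  Cato: 0.284 × 0.048 = 0.013632
  Frost: 0.192 × 0.31 = 0.05952
  Arden: 0.084 × 0.0725 = 0.00609
  Bell: 0.028 × 0.076 = 0.002128
  Dunn: 0.148 × 0.1 = 0.0148
  Eyre: 0.264 × 0.084 = 0.022176
Normalizing constant = 0.118346.
P(Dunn | evidence) = 0.0148 / 0.118346 ≈ 0.125.

0.125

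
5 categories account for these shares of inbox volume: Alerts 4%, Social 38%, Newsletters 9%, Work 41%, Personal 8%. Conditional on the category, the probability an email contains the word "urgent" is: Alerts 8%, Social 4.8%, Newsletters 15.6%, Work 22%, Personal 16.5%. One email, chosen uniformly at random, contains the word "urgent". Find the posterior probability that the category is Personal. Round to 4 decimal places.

By Bayes' rule, posterior ∝ prior × likelihood:
  Alerts: 0.04 × 0.08 = 0.0032
  Social: 0.38 × 0.048 = 0.01824
  Newsletters: 0.09 × 0.156 = 0.01404
  Work: 0.41 × 0.22 = 0.0902
  Personal: 0.08 × 0.165 = 0.0132
Sum = 0.13888.
P(Personal | evidence) = 0.0132 / 0.13888 ≈ 0.0950.

0.0950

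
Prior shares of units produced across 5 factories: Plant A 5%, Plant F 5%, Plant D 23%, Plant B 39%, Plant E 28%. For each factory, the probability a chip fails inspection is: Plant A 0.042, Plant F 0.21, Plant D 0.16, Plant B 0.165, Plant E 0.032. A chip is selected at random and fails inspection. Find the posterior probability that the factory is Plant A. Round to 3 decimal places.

0.017

By Bayes' rule, posterior ∝ prior × likelihood:
  Plant A: 0.05 × 0.042 = 0.0021
  Plant F: 0.05 × 0.21 = 0.0105
  Plant D: 0.23 × 0.16 = 0.0368
  Plant B: 0.39 × 0.165 = 0.06435
  Plant E: 0.28 × 0.032 = 0.00896
Total = 0.12271.
P(Plant A | evidence) = 0.0021 / 0.12271 ≈ 0.017.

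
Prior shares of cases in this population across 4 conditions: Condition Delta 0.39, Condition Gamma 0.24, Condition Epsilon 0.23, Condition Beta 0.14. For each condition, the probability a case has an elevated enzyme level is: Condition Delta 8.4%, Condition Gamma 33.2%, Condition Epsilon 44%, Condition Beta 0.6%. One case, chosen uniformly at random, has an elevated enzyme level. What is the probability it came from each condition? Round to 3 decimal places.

Condition Delta 0.153, Condition Gamma 0.372, Condition Epsilon 0.472, Condition Beta 0.004

By Bayes' rule, posterior ∝ prior × likelihood:
  Condition Delta: 0.39 × 0.084 = 0.03276
  Condition Gamma: 0.24 × 0.332 = 0.07968
  Condition Epsilon: 0.23 × 0.44 = 0.1012
  Condition Beta: 0.14 × 0.006 = 0.00084
Normalizing constant = 0.21448.
P(Condition Delta | elevated) = 0.03276/0.21448 ≈ 0.153
P(Condition Gamma | elevated) = 0.07968/0.21448 ≈ 0.372
P(Condition Epsilon | elevated) = 0.1012/0.21448 ≈ 0.472
P(Condition Beta | elevated) = 0.00084/0.21448 ≈ 0.004
(Check: 0.153+0.372+0.472+0.004 = 1.001.)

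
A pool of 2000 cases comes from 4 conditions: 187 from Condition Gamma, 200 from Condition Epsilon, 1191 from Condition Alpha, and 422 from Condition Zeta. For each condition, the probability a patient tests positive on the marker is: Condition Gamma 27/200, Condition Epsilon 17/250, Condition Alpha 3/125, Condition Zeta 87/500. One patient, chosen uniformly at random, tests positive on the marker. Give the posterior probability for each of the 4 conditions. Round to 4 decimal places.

Prior × likelihood for each hypothesis:
  Condition Gamma: 0.0935 × 0.135 = 0.0126225
  Condition Epsilon: 0.1 × 0.068 = 0.0068
  Condition Alpha: 0.5955 × 0.024 = 0.014292
  Condition Zeta: 0.211 × 0.174 = 0.036714
Total = 0.0704285.
P(Condition Gamma | marker-positive) = 0.0126225/0.0704285 ≈ 0.1792
P(Condition Epsilon | marker-positive) = 0.0068/0.0704285 ≈ 0.0966
P(Condition Alpha | marker-positive) = 0.014292/0.0704285 ≈ 0.2029
P(Condition Zeta | marker-positive) = 0.036714/0.0704285 ≈ 0.5213
(Check: 0.1792+0.0966+0.2029+0.5213 = 1.0000.)

Condition Gamma 0.1792, Condition Epsilon 0.0966, Condition Alpha 0.2029, Condition Zeta 0.5213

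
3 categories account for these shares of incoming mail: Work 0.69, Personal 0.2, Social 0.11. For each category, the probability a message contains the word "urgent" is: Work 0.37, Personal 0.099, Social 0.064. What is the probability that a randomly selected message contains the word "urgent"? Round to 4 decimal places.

0.2821

Compute prior × likelihood for every hypothesis:
  Work: 0.69 × 0.37 = 0.2553
  Personal: 0.2 × 0.099 = 0.0198
  Social: 0.11 × 0.064 = 0.00704
P(urgent-flag) = 0.2553 + 0.0198 + 0.00704 = 0.28214 → 0.2821.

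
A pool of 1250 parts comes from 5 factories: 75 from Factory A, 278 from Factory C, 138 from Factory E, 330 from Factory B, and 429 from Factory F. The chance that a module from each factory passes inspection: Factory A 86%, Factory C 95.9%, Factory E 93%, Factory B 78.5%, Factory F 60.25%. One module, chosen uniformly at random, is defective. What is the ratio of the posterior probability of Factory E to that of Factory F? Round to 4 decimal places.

Taking complements, P(defective | each) = Factory A 0.14, Factory C 0.041, Factory E 0.07, Factory B 0.215, Factory F 0.3975.
Prior × likelihood for each hypothesis:
  Factory A: 0.06 × 0.14 = 0.0084
  Factory C: 0.2224 × 0.041 = 0.0091184
  Factory E: 0.1104 × 0.07 = 0.007728
  Factory B: 0.264 × 0.215 = 0.05676
  Factory F: 0.3432 × 0.3975 = 0.136422
Normalizing constant = 0.2184284.
The ratio is 0.007728 / 0.136422 (the normalizer cancels) = 0.0566.

0.0566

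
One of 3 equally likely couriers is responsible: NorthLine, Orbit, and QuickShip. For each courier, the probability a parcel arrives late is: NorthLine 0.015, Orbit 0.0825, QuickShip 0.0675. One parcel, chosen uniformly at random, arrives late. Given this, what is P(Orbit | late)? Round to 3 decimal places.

0.500

With a uniform prior (1/3 each), posterior ∝ likelihood:
  NorthLine: 0.015
  Orbit: 0.0825
  QuickShip: 0.0675
Normalizing constant = 0.165.
P(Orbit | evidence) = 0.0825 / 0.165 ≈ 0.500.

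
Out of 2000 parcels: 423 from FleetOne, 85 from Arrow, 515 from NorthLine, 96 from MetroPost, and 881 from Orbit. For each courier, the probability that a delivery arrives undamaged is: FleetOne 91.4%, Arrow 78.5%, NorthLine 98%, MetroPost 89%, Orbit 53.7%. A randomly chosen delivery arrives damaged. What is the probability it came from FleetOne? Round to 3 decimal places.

Taking complements, P(damaged | each) = FleetOne 0.086, Arrow 0.215, NorthLine 0.02, MetroPost 0.11, Orbit 0.463.
Unnormalized posteriors (prior × likelihood):
  FleetOne: 0.2115 × 0.086 = 0.018189
  Arrow: 0.0425 × 0.215 = 0.0091375
  NorthLine: 0.2575 × 0.02 = 0.00515
  MetroPost: 0.048 × 0.11 = 0.00528
  Orbit: 0.4405 × 0.463 = 0.2039515
Total = 0.241708.
P(FleetOne | evidence) = 0.018189 / 0.241708 ≈ 0.075.

0.075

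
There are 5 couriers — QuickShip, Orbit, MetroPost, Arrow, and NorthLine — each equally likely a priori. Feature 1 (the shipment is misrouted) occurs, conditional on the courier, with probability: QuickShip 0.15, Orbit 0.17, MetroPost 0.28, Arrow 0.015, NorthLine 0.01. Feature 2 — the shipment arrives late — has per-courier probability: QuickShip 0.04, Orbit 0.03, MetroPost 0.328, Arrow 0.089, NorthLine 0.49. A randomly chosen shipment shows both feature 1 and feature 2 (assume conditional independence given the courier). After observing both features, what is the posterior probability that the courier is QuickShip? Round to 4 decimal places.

0.0550

With a uniform prior (1/5 each), posterior ∝ likelihood:
  QuickShip: 0.15 × 0.04 = 0.006
  Orbit: 0.17 × 0.03 = 0.0051
  MetroPost: 0.28 × 0.328 = 0.09184
  Arrow: 0.015 × 0.089 = 0.001335
  NorthLine: 0.01 × 0.49 = 0.0049
Total = 0.109175.
P(QuickShip | evidence) = 0.006 / 0.109175 ≈ 0.0550.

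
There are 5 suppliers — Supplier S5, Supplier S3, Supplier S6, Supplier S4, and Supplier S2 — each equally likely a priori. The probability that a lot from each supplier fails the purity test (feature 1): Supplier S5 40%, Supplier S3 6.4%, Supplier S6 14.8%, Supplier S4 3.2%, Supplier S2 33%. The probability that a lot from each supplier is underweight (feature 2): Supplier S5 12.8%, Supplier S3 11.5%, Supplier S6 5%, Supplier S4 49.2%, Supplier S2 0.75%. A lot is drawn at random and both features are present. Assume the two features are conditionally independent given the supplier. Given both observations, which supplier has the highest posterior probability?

With a uniform prior (1/5 each), posterior ∝ likelihood:
  Supplier S5: 0.4 × 0.128 = 0.0512
  Supplier S3: 0.064 × 0.115 = 0.00736
  Supplier S6: 0.148 × 0.05 = 0.0074
  Supplier S4: 0.032 × 0.492 = 0.015744
  Supplier S2: 0.33 × 0.0075 = 0.002475
Total = 0.084179.
Largest term belongs to Supplier S5, so Supplier S5 is most probable.

Supplier S5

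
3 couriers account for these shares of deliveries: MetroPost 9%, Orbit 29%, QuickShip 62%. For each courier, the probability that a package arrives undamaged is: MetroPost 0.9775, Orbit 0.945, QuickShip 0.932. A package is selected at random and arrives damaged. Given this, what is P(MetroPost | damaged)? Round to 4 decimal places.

Taking complements, P(damaged | each) = MetroPost 0.0225, Orbit 0.055, QuickShip 0.068.
Compute prior × likelihood for every hypothesis:
  MetroPost: 0.09 × 0.0225 = 0.002025
  Orbit: 0.29 × 0.055 = 0.01595
  QuickShip: 0.62 × 0.068 = 0.04216
Sum = 0.060135.
P(MetroPost | evidence) = 0.002025 / 0.060135 ≈ 0.0337.

0.0337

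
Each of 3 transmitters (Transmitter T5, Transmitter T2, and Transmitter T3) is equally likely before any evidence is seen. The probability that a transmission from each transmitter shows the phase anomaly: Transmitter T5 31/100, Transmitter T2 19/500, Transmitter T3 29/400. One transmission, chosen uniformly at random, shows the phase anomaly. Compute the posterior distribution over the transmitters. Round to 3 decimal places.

Since the prior is uniform, the posterior is proportional to the likelihood:
  Transmitter T5: 0.31
  Transmitter T2: 0.038
  Transmitter T3: 0.0725
Total = 0.4205.
P(Transmitter T5 | anomaly) = 0.31/0.4205 ≈ 0.737
P(Transmitter T2 | anomaly) = 0.038/0.4205 ≈ 0.090
P(Transmitter T3 | anomaly) = 0.0725/0.4205 ≈ 0.172

Transmitter T5 0.737, Transmitter T2 0.090, Transmitter T3 0.172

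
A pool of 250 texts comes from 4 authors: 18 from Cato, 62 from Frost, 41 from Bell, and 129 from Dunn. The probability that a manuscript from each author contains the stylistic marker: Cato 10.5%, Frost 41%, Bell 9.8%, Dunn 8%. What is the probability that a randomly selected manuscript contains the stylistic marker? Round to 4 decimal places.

0.1666

Prior × likelihood for each hypothesis:
  Cato: 0.072 × 0.105 = 0.00756
  Frost: 0.248 × 0.41 = 0.10168
  Bell: 0.164 × 0.098 = 0.016072
  Dunn: 0.516 × 0.08 = 0.04128
P(marker) = 0.00756 + 0.10168 + 0.016072 + 0.04128 = 0.166592 → 0.1666.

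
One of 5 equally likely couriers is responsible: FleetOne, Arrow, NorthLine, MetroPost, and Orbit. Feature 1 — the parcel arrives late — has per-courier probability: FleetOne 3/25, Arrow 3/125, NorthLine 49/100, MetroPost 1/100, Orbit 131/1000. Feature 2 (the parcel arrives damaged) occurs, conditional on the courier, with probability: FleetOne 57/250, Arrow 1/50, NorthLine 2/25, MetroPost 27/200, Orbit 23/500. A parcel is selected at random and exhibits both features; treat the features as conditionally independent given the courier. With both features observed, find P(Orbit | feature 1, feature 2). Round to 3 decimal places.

0.081

With a uniform prior (1/5 each), posterior ∝ likelihood:
  FleetOne: 0.12 × 0.228 = 0.02736
  Arrow: 0.024 × 0.02 = 0.00048
  NorthLine: 0.49 × 0.08 = 0.0392
  MetroPost: 0.01 × 0.135 = 0.00135
  Orbit: 0.131 × 0.046 = 0.006026
Sum = 0.074416.
P(Orbit | evidence) = 0.006026 / 0.074416 ≈ 0.081.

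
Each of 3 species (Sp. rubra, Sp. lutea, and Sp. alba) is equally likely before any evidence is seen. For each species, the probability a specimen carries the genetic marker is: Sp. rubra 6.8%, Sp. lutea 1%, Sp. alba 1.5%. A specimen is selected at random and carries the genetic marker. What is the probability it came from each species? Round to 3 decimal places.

Since the prior is uniform, the posterior is proportional to the likelihood:
  Sp. rubra: 0.068
  Sp. lutea: 0.01
  Sp. alba: 0.015
Total = 0.093.
P(Sp. rubra | marker) = 0.068/0.093 ≈ 0.731
P(Sp. lutea | marker) = 0.01/0.093 ≈ 0.108
P(Sp. alba | marker) = 0.015/0.093 ≈ 0.161

Sp. rubra 0.731, Sp. lutea 0.108, Sp. alba 0.161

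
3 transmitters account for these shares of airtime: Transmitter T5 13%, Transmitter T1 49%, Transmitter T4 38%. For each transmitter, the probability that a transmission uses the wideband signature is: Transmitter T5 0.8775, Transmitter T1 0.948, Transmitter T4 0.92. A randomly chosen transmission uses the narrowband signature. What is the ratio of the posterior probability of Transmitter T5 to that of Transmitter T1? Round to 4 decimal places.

Taking complements, P(narrowband | each) = Transmitter T5 0.1225, Transmitter T1 0.052, Transmitter T4 0.08.
By Bayes' rule, posterior ∝ prior × likelihood:
  Transmitter T5: 0.13 × 0.1225 = 0.015925
  Transmitter T1: 0.49 × 0.052 = 0.02548
  Transmitter T4: 0.38 × 0.08 = 0.0304
Sum = 0.071805.
The ratio is 0.015925 / 0.02548 (the normalizer cancels) = 0.6250.

0.6250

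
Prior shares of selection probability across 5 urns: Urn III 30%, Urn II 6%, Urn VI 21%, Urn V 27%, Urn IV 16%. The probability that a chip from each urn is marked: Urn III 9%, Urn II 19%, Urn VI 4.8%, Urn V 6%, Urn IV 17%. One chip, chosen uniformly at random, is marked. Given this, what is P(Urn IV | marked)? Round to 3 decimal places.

By Bayes' rule, posterior ∝ prior × likelihood:
  Urn III: 0.3 × 0.09 = 0.027
  Urn II: 0.06 × 0.19 = 0.0114
  Urn VI: 0.21 × 0.048 = 0.01008
  Urn V: 0.27 × 0.06 = 0.0162
  Urn IV: 0.16 × 0.17 = 0.0272
Normalizing constant = 0.09188.
P(Urn IV | evidence) = 0.0272 / 0.09188 ≈ 0.296.

0.296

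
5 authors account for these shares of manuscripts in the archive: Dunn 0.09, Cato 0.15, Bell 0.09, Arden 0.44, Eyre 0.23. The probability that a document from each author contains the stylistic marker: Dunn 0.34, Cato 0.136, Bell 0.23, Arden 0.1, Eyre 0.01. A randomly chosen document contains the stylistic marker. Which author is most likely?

Prior × likelihood for each hypothesis:
  Dunn: 0.09 × 0.34 = 0.0306
  Cato: 0.15 × 0.136 = 0.0204
  Bell: 0.09 × 0.23 = 0.0207
  Arden: 0.44 × 0.1 = 0.044
  Eyre: 0.23 × 0.01 = 0.0023
Sum = 0.118.
Largest term belongs to Arden, so Arden is most probable.

Arden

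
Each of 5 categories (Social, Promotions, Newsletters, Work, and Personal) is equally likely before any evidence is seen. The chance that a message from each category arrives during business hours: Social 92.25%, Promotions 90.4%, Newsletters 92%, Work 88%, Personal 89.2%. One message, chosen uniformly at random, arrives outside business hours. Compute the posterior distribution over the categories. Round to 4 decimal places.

Social 0.1610, Promotions 0.1994, Newsletters 0.1661, Work 0.2492, Personal 0.2243

Taking complements, P(off-hours | each) = Social 0.0775, Promotions 0.096, Newsletters 0.08, Work 0.12, Personal 0.108.
Since the prior is uniform, the posterior is proportional to the likelihood:
  Social: 0.0775
  Promotions: 0.096
  Newsletters: 0.08
  Work: 0.12
  Personal: 0.108
Normalizing constant = 0.4815.
P(Social | off-hours) = 0.0775/0.4815 ≈ 0.1610
P(Promotions | off-hours) = 0.096/0.4815 ≈ 0.1994
P(Newsletters | off-hours) = 0.08/0.4815 ≈ 0.1661
P(Work | off-hours) = 0.12/0.4815 ≈ 0.2492
P(Personal | off-hours) = 0.108/0.4815 ≈ 0.2243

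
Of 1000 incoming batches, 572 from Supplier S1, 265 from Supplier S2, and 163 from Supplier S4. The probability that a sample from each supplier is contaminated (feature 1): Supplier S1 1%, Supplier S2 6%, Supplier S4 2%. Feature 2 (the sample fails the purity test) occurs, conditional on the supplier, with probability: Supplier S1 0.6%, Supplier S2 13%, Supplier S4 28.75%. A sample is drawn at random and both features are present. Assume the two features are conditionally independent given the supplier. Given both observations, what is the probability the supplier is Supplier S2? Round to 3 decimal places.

0.680

Unnormalized posteriors (prior × likelihood):
  Supplier S1: 0.572 × 0.01 × 0.006 = 0.00003432
  Supplier S2: 0.265 × 0.06 × 0.13 = 0.002067
  Supplier S4: 0.163 × 0.02 × 0.2875 = 0.00093725
Normalizing constant = 0.00303857.
P(Supplier S2 | evidence) = 0.002067 / 0.00303857 ≈ 0.680.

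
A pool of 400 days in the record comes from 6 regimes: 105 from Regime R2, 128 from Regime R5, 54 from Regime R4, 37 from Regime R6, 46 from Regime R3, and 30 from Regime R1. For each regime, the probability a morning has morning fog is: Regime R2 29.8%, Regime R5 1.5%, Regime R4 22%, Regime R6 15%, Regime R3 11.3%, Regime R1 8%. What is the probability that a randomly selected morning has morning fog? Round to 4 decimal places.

Prior × likelihood for each hypothesis:
  Regime R2: 0.2625 × 0.298 = 0.078225
  Regime R5: 0.32 × 0.015 = 0.0048
  Regime R4: 0.135 × 0.22 = 0.0297
  Regime R6: 0.0925 × 0.15 = 0.013875
  Regime R3: 0.115 × 0.113 = 0.012995
  Regime R1: 0.075 × 0.08 = 0.006
P(fog) = 0.078225 + 0.0048 + 0.0297 + 0.013875 + 0.012995 + 0.006 = 0.145595 → 0.1456.

0.1456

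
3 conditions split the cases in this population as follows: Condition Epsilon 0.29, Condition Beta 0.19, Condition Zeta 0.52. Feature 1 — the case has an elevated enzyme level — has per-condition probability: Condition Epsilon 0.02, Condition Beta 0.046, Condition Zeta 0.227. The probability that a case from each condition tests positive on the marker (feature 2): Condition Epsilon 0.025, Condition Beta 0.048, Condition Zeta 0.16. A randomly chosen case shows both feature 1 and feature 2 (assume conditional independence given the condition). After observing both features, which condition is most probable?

Condition Zeta

Unnormalized posteriors (prior × likelihood):
  Condition Epsilon: 0.29 × 0.02 × 0.025 = 0.000145
  Condition Beta: 0.19 × 0.046 × 0.048 = 0.00041952
  Condition Zeta: 0.52 × 0.227 × 0.16 = 0.0188864
Sum = 0.01945092.
Largest term belongs to Condition Zeta, so Condition Zeta is most probable.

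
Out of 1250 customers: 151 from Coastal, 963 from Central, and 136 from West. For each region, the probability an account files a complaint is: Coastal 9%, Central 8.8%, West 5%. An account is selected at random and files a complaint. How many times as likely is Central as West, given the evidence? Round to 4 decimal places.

12.4624

Unnormalized posteriors (prior × likelihood):
  Coastal: 0.1208 × 0.09 = 0.010872
  Central: 0.7704 × 0.088 = 0.0677952
  West: 0.1088 × 0.05 = 0.00544
Total = 0.0841072.
The ratio is 0.0677952 / 0.00544 (the normalizer cancels) = 12.4624.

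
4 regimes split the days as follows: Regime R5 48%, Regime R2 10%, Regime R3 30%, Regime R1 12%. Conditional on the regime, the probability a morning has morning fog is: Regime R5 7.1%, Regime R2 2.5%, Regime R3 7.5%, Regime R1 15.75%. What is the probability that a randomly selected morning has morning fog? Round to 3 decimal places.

0.078

By Bayes' rule, posterior ∝ prior × likelihood:
  Regime R5: 0.48 × 0.071 = 0.03408
  Regime R2: 0.1 × 0.025 = 0.0025
  Regime R3: 0.3 × 0.075 = 0.0225
  Regime R1: 0.12 × 0.1575 = 0.0189
P(fog) = 0.03408 + 0.0025 + 0.0225 + 0.0189 = 0.07798 → 0.078.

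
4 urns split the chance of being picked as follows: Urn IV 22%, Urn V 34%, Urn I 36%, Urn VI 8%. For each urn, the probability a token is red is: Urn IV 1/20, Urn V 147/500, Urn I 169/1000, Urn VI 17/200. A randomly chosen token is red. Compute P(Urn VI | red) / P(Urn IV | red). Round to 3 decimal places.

0.618

By Bayes' rule, posterior ∝ prior × likelihood:
  Urn IV: 0.22 × 0.05 = 0.011
  Urn V: 0.34 × 0.294 = 0.09996
  Urn I: 0.36 × 0.169 = 0.06084
  Urn VI: 0.08 × 0.085 = 0.0068
Total = 0.1786.
The ratio is 0.0068 / 0.011 (the normalizer cancels) = 0.618.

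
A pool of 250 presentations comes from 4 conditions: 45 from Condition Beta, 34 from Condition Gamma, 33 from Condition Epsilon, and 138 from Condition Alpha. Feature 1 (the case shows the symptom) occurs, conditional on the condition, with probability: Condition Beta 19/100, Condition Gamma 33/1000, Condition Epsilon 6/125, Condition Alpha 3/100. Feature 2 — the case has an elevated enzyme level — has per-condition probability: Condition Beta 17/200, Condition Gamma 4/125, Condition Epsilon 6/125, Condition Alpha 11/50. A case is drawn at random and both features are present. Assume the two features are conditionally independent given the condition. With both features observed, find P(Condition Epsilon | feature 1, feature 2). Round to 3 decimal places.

Compute prior × likelihood for every hypothesis:
  Condition Beta: 0.18 × 0.19 × 0.085 = 0.002907
  Condition Gamma: 0.136 × 0.033 × 0.032 = 0.000143616
  Condition Epsilon: 0.132 × 0.048 × 0.048 = 0.000304128
  Condition Alpha: 0.552 × 0.03 × 0.22 = 0.0036432
Total = 0.006997944.
P(Condition Epsilon | evidence) = 0.000304128 / 0.006997944 ≈ 0.043.

0.043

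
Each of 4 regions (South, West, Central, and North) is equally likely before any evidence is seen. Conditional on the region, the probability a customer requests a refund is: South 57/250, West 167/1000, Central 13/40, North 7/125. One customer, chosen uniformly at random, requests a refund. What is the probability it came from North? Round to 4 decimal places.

With a uniform prior (1/4 each), posterior ∝ likelihood:
  South: 0.228
  West: 0.167
  Central: 0.325
  North: 0.056
Normalizing constant = 0.776.
P(North | evidence) = 0.056 / 0.776 ≈ 0.0722.

0.0722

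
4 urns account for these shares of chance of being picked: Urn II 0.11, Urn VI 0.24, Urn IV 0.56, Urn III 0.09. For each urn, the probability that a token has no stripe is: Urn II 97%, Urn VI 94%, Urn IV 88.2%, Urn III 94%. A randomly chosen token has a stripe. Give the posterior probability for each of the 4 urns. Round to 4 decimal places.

Taking complements, P(striped | each) = Urn II 0.03, Urn VI 0.06, Urn IV 0.118, Urn III 0.06.
Unnormalized posteriors (prior × likelihood):
  Urn II: 0.11 × 0.03 = 0.0033
  Urn VI: 0.24 × 0.06 = 0.0144
  Urn IV: 0.56 × 0.118 = 0.06608
  Urn III: 0.09 × 0.06 = 0.0054
Normalizing constant = 0.08918.
P(Urn II | striped) = 0.0033/0.08918 ≈ 0.0370
P(Urn VI | striped) = 0.0144/0.08918 ≈ 0.1615
P(Urn IV | striped) = 0.06608/0.08918 ≈ 0.7410
P(Urn III | striped) = 0.0054/0.08918 ≈ 0.0606

Urn II 0.0370, Urn VI 0.1615, Urn IV 0.7410, Urn III 0.0606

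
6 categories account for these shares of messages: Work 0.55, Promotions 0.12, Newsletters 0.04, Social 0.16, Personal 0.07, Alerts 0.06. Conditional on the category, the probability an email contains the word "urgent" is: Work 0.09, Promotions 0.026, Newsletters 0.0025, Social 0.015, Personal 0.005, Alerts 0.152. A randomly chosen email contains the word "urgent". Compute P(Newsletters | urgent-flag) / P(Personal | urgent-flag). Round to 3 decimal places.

0.286

Unnormalized posteriors (prior × likelihood):
  Work: 0.55 × 0.09 = 0.0495
  Promotions: 0.12 × 0.026 = 0.00312
  Newsletters: 0.04 × 0.0025 = 0.0001
  Social: 0.16 × 0.015 = 0.0024
  Personal: 0.07 × 0.005 = 0.00035
  Alerts: 0.06 × 0.152 = 0.00912
Total = 0.06459.
The ratio is 0.0001 / 0.00035 (the normalizer cancels) = 0.286.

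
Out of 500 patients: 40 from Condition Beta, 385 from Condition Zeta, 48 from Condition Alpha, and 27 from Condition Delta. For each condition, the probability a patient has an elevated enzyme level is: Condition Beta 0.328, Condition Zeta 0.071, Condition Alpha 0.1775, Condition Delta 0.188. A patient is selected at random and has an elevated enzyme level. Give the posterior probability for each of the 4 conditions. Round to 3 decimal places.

Prior × likelihood for each hypothesis:
  Condition Beta: 0.08 × 0.328 = 0.02624
  Condition Zeta: 0.77 × 0.071 = 0.05467
  Condition Alpha: 0.096 × 0.1775 = 0.01704
  Condition Delta: 0.054 × 0.188 = 0.010152
Sum = 0.108102.
P(Condition Beta | elevated) = 0.02624/0.108102 ≈ 0.243
P(Condition Zeta | elevated) = 0.05467/0.108102 ≈ 0.506
P(Condition Alpha | elevated) = 0.01704/0.108102 ≈ 0.158
P(Condition Delta | elevated) = 0.010152/0.108102 ≈ 0.094

Condition Beta 0.243, Condition Zeta 0.506, Condition Alpha 0.158, Condition Delta 0.094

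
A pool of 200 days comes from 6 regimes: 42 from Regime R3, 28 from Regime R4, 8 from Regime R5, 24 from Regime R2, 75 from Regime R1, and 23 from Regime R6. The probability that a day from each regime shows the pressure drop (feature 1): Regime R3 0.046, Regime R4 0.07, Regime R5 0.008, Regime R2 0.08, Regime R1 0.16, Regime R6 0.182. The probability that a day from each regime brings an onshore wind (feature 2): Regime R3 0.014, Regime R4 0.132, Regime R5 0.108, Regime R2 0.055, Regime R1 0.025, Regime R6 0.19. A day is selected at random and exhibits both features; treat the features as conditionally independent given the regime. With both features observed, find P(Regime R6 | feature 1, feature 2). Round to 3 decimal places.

0.532

Unnormalized posteriors (prior × likelihood):
  Regime R3: 0.21 × 0.046 × 0.014 = 0.00013524
  Regime R4: 0.14 × 0.07 × 0.132 = 0.0012936
  Regime R5: 0.04 × 0.008 × 0.108 = 0.00003456
  Regime R2: 0.12 × 0.08 × 0.055 = 0.000528
  Regime R1: 0.375 × 0.16 × 0.025 = 0.0015
  Regime R6: 0.115 × 0.182 × 0.19 = 0.0039767
Normalizing constant = 0.0074681.
P(Regime R6 | evidence) = 0.0039767 / 0.0074681 ≈ 0.532.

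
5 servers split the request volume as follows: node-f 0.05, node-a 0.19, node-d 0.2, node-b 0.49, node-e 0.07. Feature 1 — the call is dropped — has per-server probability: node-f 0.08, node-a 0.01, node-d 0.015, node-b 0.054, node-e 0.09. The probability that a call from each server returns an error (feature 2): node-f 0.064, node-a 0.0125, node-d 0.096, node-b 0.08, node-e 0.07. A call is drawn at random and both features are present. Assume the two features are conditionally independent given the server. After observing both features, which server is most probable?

Unnormalized posteriors (prior × likelihood):
  node-f: 0.05 × 0.08 × 0.064 = 0.000256
  node-a: 0.19 × 0.01 × 0.0125 = 0.00002375
  node-d: 0.2 × 0.015 × 0.096 = 0.000288
  node-b: 0.49 × 0.054 × 0.08 = 0.0021168
  node-e: 0.07 × 0.09 × 0.07 = 0.000441
Normalizing constant = 0.00312555.
Largest term belongs to node-b, so node-b is most probable.

node-b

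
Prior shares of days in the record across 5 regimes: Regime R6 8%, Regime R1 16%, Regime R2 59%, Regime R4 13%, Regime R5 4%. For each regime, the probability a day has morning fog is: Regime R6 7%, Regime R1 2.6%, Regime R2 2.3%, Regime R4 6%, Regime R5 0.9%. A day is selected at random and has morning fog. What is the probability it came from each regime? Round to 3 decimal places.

Prior × likelihood for each hypothesis:
  Regime R6: 0.08 × 0.07 = 0.0056
  Regime R1: 0.16 × 0.026 = 0.00416
  Regime R2: 0.59 × 0.023 = 0.01357
  Regime R4: 0.13 × 0.06 = 0.0078
  Regime R5: 0.04 × 0.009 = 0.00036
Sum = 0.03149.
P(Regime R6 | fog) = 0.0056/0.03149 ≈ 0.178
P(Regime R1 | fog) = 0.00416/0.03149 ≈ 0.132
P(Regime R2 | fog) = 0.01357/0.03149 ≈ 0.431
P(Regime R4 | fog) = 0.0078/0.03149 ≈ 0.248
P(Regime R5 | fog) = 0.00036/0.03149 ≈ 0.011
(Check: 0.178+0.132+0.431+0.248+0.011 = 1.000.)

Regime R6 0.178, Regime R1 0.132, Regime R2 0.431, Regime R4 0.248, Regime R5 0.011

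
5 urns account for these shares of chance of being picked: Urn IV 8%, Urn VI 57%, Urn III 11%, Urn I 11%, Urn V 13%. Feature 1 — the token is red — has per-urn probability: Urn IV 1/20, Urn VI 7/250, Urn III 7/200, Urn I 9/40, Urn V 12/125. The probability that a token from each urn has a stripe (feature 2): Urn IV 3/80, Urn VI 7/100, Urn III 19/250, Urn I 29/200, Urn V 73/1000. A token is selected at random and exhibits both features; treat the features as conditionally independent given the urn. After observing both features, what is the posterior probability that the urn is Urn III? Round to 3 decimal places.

Prior × likelihood for each hypothesis:
  Urn IV: 0.08 × 0.05 × 0.0375 = 0.00015
  Urn VI: 0.57 × 0.028 × 0.07 = 0.0011172
  Urn III: 0.11 × 0.035 × 0.076 = 0.0002926
  Urn I: 0.11 × 0.225 × 0.145 = 0.00358875
  Urn V: 0.13 × 0.096 × 0.073 = 0.00091104
Total = 0.00605959.
P(Urn III | evidence) = 0.0002926 / 0.00605959 ≈ 0.048.

0.048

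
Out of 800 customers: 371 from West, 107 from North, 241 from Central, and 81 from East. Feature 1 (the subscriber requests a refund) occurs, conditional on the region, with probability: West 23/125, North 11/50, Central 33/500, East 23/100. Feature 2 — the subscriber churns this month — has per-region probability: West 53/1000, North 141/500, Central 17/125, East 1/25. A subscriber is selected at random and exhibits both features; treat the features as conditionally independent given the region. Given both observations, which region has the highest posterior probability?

Prior × likelihood for each hypothesis:
  West: 0.46375 × 0.184 × 0.053 = 0.00452249
  North: 0.13375 × 0.22 × 0.282 = 0.00829785
  Central: 0.30125 × 0.066 × 0.136 = 0.00270402
  East: 0.10125 × 0.23 × 0.04 = 0.0009315
Total = 0.01645586.
Largest term belongs to North, so North is most probable.

North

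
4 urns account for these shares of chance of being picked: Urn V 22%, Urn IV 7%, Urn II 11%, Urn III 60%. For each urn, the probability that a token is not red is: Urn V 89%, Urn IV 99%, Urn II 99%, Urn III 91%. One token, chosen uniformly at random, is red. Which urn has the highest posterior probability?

Urn III

Taking complements, P(red | each) = Urn V 0.11, Urn IV 0.01, Urn II 0.01, Urn III 0.09.
Compute prior × likelihood for every hypothesis:
  Urn V: 0.22 × 0.11 = 0.0242
  Urn IV: 0.07 × 0.01 = 0.0007
  Urn II: 0.11 × 0.01 = 0.0011
  Urn III: 0.6 × 0.09 = 0.054
Normalizing constant = 0.08.
Largest term belongs to Urn III, so Urn III is most probable.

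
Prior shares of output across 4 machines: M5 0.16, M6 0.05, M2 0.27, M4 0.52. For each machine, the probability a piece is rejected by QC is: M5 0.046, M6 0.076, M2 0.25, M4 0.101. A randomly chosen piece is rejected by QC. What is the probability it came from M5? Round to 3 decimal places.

Prior × likelihood for each hypothesis:
  M5: 0.16 × 0.046 = 0.00736
  M6: 0.05 × 0.076 = 0.0038
  M2: 0.27 × 0.25 = 0.0675
  M4: 0.52 × 0.101 = 0.05252
Sum = 0.13118.
P(M5 | evidence) = 0.00736 / 0.13118 ≈ 0.056.

0.056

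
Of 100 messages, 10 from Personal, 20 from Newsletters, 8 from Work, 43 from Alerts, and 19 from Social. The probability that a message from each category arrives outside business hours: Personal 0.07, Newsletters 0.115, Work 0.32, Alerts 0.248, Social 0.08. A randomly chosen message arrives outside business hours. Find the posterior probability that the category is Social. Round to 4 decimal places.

Prior × likelihood for each hypothesis:
  Personal: 0.1 × 0.07 = 0.007
  Newsletters: 0.2 × 0.115 = 0.023
  Work: 0.08 × 0.32 = 0.0256
  Alerts: 0.43 × 0.248 = 0.10664
  Social: 0.19 × 0.08 = 0.0152
Total = 0.17744.
P(Social | evidence) = 0.0152 / 0.17744 ≈ 0.0857.

0.0857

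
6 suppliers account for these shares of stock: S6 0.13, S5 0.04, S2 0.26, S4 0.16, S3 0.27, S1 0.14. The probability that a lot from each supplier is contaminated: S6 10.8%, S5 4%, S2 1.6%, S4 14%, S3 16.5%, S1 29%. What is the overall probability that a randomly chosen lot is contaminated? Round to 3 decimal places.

0.127

By Bayes' rule, posterior ∝ prior × likelihood:
  S6: 0.13 × 0.108 = 0.01404
  S5: 0.04 × 0.04 = 0.0016
  S2: 0.26 × 0.016 = 0.00416
  S4: 0.16 × 0.14 = 0.0224
  S3: 0.27 × 0.165 = 0.04455
  S1: 0.14 × 0.29 = 0.0406
P(contaminated) = 0.01404 + 0.0016 + 0.00416 + 0.0224 + 0.04455 + 0.0406 = 0.12735 → 0.127.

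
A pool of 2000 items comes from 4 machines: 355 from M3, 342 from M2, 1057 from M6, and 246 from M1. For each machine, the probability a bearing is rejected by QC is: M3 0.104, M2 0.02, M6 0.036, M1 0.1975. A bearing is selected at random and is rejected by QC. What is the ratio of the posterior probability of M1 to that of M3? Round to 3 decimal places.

1.316

Compute prior × likelihood for every hypothesis:
  M3: 0.1775 × 0.104 = 0.01846
  M2: 0.171 × 0.02 = 0.00342
  M6: 0.5285 × 0.036 = 0.019026
  M1: 0.123 × 0.1975 = 0.0242925
Total = 0.0651985.
The ratio is 0.0242925 / 0.01846 (the normalizer cancels) = 1.316.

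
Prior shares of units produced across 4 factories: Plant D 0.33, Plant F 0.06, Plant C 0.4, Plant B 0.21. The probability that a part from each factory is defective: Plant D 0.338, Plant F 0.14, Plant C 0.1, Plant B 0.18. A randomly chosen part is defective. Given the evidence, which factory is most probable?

Plant D

Compute prior × likelihood for every hypothesis:
  Plant D: 0.33 × 0.338 = 0.11154
  Plant F: 0.06 × 0.14 = 0.0084
  Plant C: 0.4 × 0.1 = 0.04
  Plant B: 0.21 × 0.18 = 0.0378
Sum = 0.19774.
Largest term belongs to Plant D, so Plant D is most probable.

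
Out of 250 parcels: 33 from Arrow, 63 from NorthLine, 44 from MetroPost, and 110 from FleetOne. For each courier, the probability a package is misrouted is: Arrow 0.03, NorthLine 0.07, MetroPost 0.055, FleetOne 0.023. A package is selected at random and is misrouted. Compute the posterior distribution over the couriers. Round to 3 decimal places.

By Bayes' rule, posterior ∝ prior × likelihood:
  Arrow: 0.132 × 0.03 = 0.00396
  NorthLine: 0.252 × 0.07 = 0.01764
  MetroPost: 0.176 × 0.055 = 0.00968
  FleetOne: 0.44 × 0.023 = 0.01012
Sum = 0.0414.
P(Arrow | misrouted) = 0.00396/0.0414 ≈ 0.096
P(NorthLine | misrouted) = 0.01764/0.0414 ≈ 0.426
P(MetroPost | misrouted) = 0.00968/0.0414 ≈ 0.234
P(FleetOne | misrouted) = 0.01012/0.0414 ≈ 0.244

Arrow 0.096, NorthLine 0.426, MetroPost 0.234, FleetOne 0.244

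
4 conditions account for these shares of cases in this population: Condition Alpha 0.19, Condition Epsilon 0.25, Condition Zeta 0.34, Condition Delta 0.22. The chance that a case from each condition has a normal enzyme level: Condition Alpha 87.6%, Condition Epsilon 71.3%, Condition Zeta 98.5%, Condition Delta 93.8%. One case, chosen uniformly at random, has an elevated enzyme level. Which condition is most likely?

Condition Epsilon

Taking complements, P(elevated | each) = Condition Alpha 0.124, Condition Epsilon 0.287, Condition Zeta 0.015, Condition Delta 0.062.
Prior × likelihood for each hypothesis:
  Condition Alpha: 0.19 × 0.124 = 0.02356
  Condition Epsilon: 0.25 × 0.287 = 0.07175
  Condition Zeta: 0.34 × 0.015 = 0.0051
  Condition Delta: 0.22 × 0.062 = 0.01364
Sum = 0.11405.
Largest term belongs to Condition Epsilon, so Condition Epsilon is most probable.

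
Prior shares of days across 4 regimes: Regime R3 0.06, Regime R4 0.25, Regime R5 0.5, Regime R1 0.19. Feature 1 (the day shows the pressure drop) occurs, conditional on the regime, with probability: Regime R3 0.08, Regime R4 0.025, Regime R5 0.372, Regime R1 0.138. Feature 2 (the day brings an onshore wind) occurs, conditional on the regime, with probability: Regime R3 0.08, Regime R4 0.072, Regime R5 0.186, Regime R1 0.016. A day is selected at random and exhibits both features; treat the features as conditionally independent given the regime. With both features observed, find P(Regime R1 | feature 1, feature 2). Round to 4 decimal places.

0.0117

Compute prior × likelihood for every hypothesis:
  Regime R3: 0.06 × 0.08 × 0.08 = 0.000384
  Regime R4: 0.25 × 0.025 × 0.072 = 0.00045
  Regime R5: 0.5 × 0.372 × 0.186 = 0.034596
  Regime R1: 0.19 × 0.138 × 0.016 = 0.00041952
Total = 0.03584952.
P(Regime R1 | evidence) = 0.00041952 / 0.03584952 ≈ 0.0117.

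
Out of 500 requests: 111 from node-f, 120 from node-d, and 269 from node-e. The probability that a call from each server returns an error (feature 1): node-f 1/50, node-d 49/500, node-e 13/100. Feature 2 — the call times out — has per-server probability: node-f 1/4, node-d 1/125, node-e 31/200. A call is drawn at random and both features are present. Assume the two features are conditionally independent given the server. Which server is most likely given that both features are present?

node-e

Compute prior × likelihood for every hypothesis:
  node-f: 0.222 × 0.02 × 0.25 = 0.00111
  node-d: 0.24 × 0.098 × 0.008 = 0.00018816
  node-e: 0.538 × 0.13 × 0.155 = 0.0108407
Normalizing constant = 0.01213886.
Largest term belongs to node-e, so node-e is most probable.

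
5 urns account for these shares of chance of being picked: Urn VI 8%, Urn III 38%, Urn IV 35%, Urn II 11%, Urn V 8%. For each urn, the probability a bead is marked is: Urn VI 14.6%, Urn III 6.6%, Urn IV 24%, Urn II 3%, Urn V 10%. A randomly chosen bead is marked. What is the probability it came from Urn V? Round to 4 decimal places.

0.0606

Compute prior × likelihood for every hypothesis:
  Urn VI: 0.08 × 0.146 = 0.01168
  Urn III: 0.38 × 0.066 = 0.02508
  Urn IV: 0.35 × 0.24 = 0.084
  Urn II: 0.11 × 0.03 = 0.0033
  Urn V: 0.08 × 0.1 = 0.008
Normalizing constant = 0.13206.
P(Urn V | evidence) = 0.008 / 0.13206 ≈ 0.0606.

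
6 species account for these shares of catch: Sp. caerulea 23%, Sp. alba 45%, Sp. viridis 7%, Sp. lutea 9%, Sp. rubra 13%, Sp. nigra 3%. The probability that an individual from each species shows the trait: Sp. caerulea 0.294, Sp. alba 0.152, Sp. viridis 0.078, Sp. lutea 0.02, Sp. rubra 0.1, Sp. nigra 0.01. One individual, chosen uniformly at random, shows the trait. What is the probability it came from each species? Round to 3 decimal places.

Prior × likelihood for each hypothesis:
  Sp. caerulea: 0.23 × 0.294 = 0.06762
  Sp. alba: 0.45 × 0.152 = 0.0684
  Sp. viridis: 0.07 × 0.078 = 0.00546
  Sp. lutea: 0.09 × 0.02 = 0.0018
  Sp. rubra: 0.13 × 0.1 = 0.013
  Sp. nigra: 0.03 × 0.01 = 0.0003
Normalizing constant = 0.15658.
P(Sp. caerulea | trait) = 0.06762/0.15658 ≈ 0.432
P(Sp. alba | trait) = 0.0684/0.15658 ≈ 0.437
P(Sp. viridis | trait) = 0.00546/0.15658 ≈ 0.035
P(Sp. lutea | trait) = 0.0018/0.15658 ≈ 0.011
P(Sp. rubra | trait) = 0.013/0.15658 ≈ 0.083
P(Sp. nigra | trait) = 0.0003/0.15658 ≈ 0.002

Sp. caerulea 0.432, Sp. alba 0.437, Sp. viridis 0.035, Sp. lutea 0.011, Sp. rubra 0.083, Sp. nigra 0.002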